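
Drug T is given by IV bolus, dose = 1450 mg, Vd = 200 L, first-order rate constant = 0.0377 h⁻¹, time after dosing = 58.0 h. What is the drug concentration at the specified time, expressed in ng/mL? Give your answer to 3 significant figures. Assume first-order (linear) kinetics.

814 ng/mL

C₀ = Dose / Vd = 1450 / 200 = 7.250 mg/L
C = C₀ · e^(−k·t) = 7.250 × e^(−0.03770 × 58.0)
  = 7.250 × 0.1123 = 0.8142 mg/L
Convert: 0.8142 mg/L × 1000 = 814.2 ng/mL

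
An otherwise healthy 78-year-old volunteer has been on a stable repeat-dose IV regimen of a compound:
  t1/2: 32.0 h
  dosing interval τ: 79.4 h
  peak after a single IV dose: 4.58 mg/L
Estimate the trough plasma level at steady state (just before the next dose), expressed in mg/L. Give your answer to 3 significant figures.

k = ln2 / t½ = 0.693147 / 32.0 = 0.02166 h⁻¹
e^(−kτ) = e^(−0.02166 × 79.4) = 0.1791
Accumulation ratio R = 1 / (1 − e^(−kτ)) = 1 / (1 − 0.1791) = 1.218
Steady-state trough = C₀ × R × e^(−kτ) = 4.58 × 1.218 × 0.1791 = 0.9991 mg/L

0.999 mg/L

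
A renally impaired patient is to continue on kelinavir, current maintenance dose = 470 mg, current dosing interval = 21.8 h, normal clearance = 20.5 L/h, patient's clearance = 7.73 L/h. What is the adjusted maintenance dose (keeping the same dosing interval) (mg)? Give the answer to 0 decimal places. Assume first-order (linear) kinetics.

To keep the same average steady-state level, dosing rate must scale with clearance.
CL ratio = 7.73 / 20.5 = 0.3771
New dose (same interval) = 470 × 0.3771 = 177.2 mg

177 mg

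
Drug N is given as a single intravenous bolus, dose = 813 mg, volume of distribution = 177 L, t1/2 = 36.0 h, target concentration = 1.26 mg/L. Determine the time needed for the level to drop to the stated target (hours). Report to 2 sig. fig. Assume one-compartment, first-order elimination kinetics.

67 h

C₀ = Dose / Vd = 813.0 / 177 = 4.593 mg/L
k = ln2 / t½ = 0.693147 / 36.0 = 0.01925 h⁻¹
t = ln(C₀ / C) / k = ln(4.593 / 1.26) / 0.01925
  = ln(3.645) / 0.01925 = 1.293 / 0.01925 = 67.17 h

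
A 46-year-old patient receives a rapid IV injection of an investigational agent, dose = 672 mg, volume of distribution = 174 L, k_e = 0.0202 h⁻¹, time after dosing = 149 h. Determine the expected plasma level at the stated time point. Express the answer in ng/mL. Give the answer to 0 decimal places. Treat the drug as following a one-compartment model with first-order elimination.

190 ng/mL

C₀ = Dose / Vd = 672.0 / 174 = 3.862 mg/L
C = C₀ · e^(−k·t) = 3.862 × e^(−0.02020 × 149)
  = 3.862 × 0.04930 = 0.1904 mg/L
Convert: 0.1904 mg/L × 1000 = 190.4 ng/mL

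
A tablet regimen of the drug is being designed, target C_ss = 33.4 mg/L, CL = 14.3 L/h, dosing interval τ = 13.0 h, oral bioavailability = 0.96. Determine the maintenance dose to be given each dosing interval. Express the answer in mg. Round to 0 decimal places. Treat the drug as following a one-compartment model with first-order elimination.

At steady state, F × (Dose/τ) = Css × CL.
Dose = Css × CL × τ / F = 33.4 × 14.30 × 13.0 / 0.96 = 6468 mg

6468 mg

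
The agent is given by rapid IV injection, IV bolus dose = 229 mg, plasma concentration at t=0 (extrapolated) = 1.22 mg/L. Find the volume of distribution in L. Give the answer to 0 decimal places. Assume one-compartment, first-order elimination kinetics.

Vd = Dose / C₀ = 229.0 / 1.22 = 187.7 L

188 L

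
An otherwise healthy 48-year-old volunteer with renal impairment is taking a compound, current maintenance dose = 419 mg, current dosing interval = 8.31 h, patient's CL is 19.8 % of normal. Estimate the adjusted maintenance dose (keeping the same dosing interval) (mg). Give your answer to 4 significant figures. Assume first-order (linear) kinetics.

82.96 mg

To keep the same average steady-state level, dosing rate must scale with clearance.
CL ratio = 19.8 / 100 = 0.1980
New dose (same interval) = 419 × 0.1980 = 82.96 mg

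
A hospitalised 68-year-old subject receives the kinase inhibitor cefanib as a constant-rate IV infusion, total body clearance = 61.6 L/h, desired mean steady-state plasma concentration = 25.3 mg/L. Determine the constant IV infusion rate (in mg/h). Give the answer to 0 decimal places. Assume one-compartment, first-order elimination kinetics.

1558 mg/h

At steady state, infusion rate R₀ = Css × CL = 25.3 × 61.60 = 1558 mg/h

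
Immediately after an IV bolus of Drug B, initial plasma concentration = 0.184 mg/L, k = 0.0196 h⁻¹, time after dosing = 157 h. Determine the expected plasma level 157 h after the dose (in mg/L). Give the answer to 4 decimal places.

0.0085 mg/L

C = C₀ · e^(−k·t) = 0.1840 × e^(−0.01960 × 157)
  = 0.1840 × 0.04609 = 0.008481 mg/L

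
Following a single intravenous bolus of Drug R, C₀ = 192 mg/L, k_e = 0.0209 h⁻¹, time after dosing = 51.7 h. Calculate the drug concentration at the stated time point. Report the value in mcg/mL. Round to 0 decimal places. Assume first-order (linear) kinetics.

65 mcg/mL

C = C₀ · e^(−k·t) = 192.0 × e^(−0.02090 × 51.7)
  = 192.0 × 0.3394 = 65.16 mg/L
(65.16 mg/L = 65.16 mcg/mL)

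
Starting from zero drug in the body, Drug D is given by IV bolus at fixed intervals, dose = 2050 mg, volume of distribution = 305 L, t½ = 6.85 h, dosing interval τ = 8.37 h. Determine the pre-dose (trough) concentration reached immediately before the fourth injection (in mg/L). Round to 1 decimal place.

4.6 mg/L

C₀ per dose = Dose / Vd = 2050 / 305 = 6.721 mg/L
k = ln2 / t½ = 0.693147 / 6.85 = 0.1012 h⁻¹
Fraction remaining after one interval: r = e^(−kτ) = e^(−0.1012 × 8.37) = 0.4287
Before dose 4, 3 doses have been given (aged 1τ, 2τ, 3τ).
C_trough = C₀ × (r + r² + … + r^3) = C₀ × r(1−r^3)/(1−r)
        = 6.721 × 0.4287 × (1 − 0.07879) / (1 − 0.4287) = 4.646 mg/L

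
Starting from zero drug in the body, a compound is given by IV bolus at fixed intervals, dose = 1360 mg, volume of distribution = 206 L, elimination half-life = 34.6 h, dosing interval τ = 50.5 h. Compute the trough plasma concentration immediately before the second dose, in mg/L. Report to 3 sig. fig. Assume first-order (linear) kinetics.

2.40 mg/L

C₀ per dose = Dose / Vd = 1360 / 206 = 6.602 mg/L
k = ln2 / t½ = 0.693147 / 34.6 = 0.02003 h⁻¹
Fraction remaining after one interval: r = e^(−kτ) = e^(−0.02003 × 50.5) = 0.3637
Before dose 2, 1 dose has been given (aged 1τ).
C_trough = C₀ × r = 6.602 × 0.3637 = 2.401 mg/L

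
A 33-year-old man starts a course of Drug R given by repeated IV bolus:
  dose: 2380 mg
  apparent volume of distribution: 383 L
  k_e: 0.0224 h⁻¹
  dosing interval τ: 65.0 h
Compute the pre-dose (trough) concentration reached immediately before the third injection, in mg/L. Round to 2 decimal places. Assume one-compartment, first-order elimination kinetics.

1.79 mg/L

C₀ per dose = Dose / Vd = 2380 / 383 = 6.214 mg/L
Fraction remaining after one interval: r = e^(−kτ) = e^(−0.02240 × 65.0) = 0.2332
Before dose 3, 2 doses have been given (aged 1τ, 2τ).
C_trough = C₀ × (r + r²) = 6.214 × (0.2332 + 0.05438) = 1.787 mg/L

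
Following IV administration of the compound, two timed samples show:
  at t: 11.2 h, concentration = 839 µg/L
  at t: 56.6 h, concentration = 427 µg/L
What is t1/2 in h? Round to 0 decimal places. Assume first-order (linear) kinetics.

k = ln(C₁/C₂) / (t₂ − t₁) = ln(839/427) / (56.6 − 11.2)
  = 0.6754 / 45.40 = 0.01488 h⁻¹
t½ = ln2 / k = 0.693147 / 0.01488 = 46.58 h

47 h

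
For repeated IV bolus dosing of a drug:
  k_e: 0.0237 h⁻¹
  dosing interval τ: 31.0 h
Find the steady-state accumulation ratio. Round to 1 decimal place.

e^(−kτ) = e^(−0.02370 × 31.0) = 0.4796
Accumulation ratio R = 1 / (1 − e^(−kτ)) = 1 / (1 − 0.4796) = 1.922

1.9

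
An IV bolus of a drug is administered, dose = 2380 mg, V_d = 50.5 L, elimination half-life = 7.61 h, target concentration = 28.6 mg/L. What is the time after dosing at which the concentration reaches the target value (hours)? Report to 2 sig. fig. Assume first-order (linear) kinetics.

C₀ = Dose / Vd = 2380 / 50.5 = 47.13 mg/L
k = ln2 / t½ = 0.693147 / 7.61 = 0.09108 h⁻¹
t = ln(C₀ / C) / k = ln(47.13 / 28.6) / 0.09108
  = ln(1.648) / 0.09108 = 0.4996 / 0.09108 = 5.485 h

5.5 h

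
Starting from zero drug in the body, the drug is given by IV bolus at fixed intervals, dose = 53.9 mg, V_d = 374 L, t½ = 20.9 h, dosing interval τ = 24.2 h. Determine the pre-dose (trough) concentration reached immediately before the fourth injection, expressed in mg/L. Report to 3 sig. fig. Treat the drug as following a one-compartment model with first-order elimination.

C₀ per dose = Dose / Vd = 53.9 / 374 = 0.1441 mg/L
k = ln2 / t½ = 0.693147 / 20.9 = 0.03316 h⁻¹
Fraction remaining after one interval: r = e^(−kτ) = e^(−0.03316 × 24.2) = 0.4482
Before dose 4, 3 doses have been given (aged 1τ, 2τ, 3τ).
C_trough = C₀ × (r + r² + … + r^3) = C₀ × r(1−r^3)/(1−r)
        = 0.1441 × 0.4482 × (1 − 0.09004) / (1 − 0.4482) = 0.1065 mg/L

0.107 mg/L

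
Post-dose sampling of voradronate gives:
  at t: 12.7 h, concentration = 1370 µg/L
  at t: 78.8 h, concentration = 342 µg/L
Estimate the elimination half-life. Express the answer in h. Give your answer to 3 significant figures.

33.0 h

k = ln(C₁/C₂) / (t₂ − t₁) = ln(1370/342) / (78.8 − 12.7)
  = 1.388 / 66.10 = 0.02100 h⁻¹
t½ = ln2 / k = 0.693147 / 0.02100 = 33.01 h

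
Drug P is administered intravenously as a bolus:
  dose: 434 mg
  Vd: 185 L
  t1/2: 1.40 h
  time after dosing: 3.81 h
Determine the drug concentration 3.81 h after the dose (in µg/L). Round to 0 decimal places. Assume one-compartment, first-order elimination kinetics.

C₀ = Dose / Vd = 434.0 / 185 = 2.346 mg/L
k = ln2 / t½ = 0.693147 / 1.40 = 0.4951 h⁻¹
C = C₀ · e^(−k·t) = 2.346 × e^(−0.4951 × 3.81)
  = 2.346 × 0.1516 = 0.3557 mg/L
Convert: 0.3557 mg/L × 1000 = 355.7 µg/L

356 µg/L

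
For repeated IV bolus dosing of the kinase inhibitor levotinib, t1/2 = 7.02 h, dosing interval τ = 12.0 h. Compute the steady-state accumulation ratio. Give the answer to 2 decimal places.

1.44

k = ln2 / t½ = 0.693147 / 7.02 = 0.09874 h⁻¹
e^(−kτ) = e^(−0.09874 × 12.0) = 0.3058
Accumulation ratio R = 1 / (1 − e^(−kτ)) = 1 / (1 − 0.3058) = 1.441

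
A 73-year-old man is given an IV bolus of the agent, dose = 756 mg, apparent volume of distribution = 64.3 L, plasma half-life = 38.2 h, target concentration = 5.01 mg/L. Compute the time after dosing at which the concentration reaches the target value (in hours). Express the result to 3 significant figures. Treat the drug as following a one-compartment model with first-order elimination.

C₀ = Dose / Vd = 756.0 / 64.3 = 11.76 mg/L
k = ln2 / t½ = 0.693147 / 38.2 = 0.01815 h⁻¹
t = ln(C₀ / C) / k = ln(11.76 / 5.01) / 0.01815
  = ln(2.347) / 0.01815 = 0.8531 / 0.01815 = 47.00 h

47.0 h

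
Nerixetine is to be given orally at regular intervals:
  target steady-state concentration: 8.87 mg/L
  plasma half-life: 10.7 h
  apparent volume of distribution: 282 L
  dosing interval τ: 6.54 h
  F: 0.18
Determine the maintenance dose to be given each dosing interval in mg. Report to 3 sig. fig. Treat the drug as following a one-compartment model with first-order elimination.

k = ln2 / t½ = 0.693147 / 10.7 = 0.06478 h⁻¹
CL = k × Vd = 0.06478 × 282 = 18.27 L/h
At steady state, F × (Dose/τ) = Css × CL.
Dose = Css × CL × τ / F = 8.87 × 18.27 × 6.54 / 0.18 = 5888 mg

5890 mg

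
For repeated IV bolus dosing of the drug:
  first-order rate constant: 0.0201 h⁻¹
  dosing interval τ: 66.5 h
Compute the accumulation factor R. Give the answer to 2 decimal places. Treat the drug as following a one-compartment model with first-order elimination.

1.36

e^(−kτ) = e^(−0.02010 × 66.5) = 0.2627
Accumulation ratio R = 1 / (1 − e^(−kτ)) = 1 / (1 − 0.2627) = 1.356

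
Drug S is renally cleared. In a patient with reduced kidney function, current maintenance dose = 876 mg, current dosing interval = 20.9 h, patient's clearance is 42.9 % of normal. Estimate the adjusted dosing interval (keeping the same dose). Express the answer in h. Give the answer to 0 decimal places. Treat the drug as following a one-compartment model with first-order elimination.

49 h

To keep the same average steady-state level, dosing rate must scale with clearance.
CL ratio = 42.9 / 100 = 0.4290
New interval (same dose) = 20.9 / 0.4290 = 48.72 h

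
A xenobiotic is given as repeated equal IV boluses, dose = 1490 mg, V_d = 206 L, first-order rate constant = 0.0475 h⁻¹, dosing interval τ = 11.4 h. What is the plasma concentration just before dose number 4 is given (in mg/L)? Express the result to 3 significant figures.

C₀ per dose = Dose / Vd = 1490 / 206 = 7.233 mg/L
Fraction remaining after one interval: r = e^(−kτ) = e^(−0.04750 × 11.4) = 0.5819
Before dose 4, 3 doses have been given (aged 1τ, 2τ, 3τ).
C_trough = C₀ × (r + r² + … + r^3) = C₀ × r(1−r^3)/(1−r)
        = 7.233 × 0.5819 × (1 − 0.1970) / (1 − 0.5819) = 8.084 mg/L

8.08 mg/L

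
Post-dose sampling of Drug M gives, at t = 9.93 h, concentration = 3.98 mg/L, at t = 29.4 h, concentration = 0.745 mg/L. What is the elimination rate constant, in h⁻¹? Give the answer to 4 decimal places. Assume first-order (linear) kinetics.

k = ln(C₁/C₂) / (t₂ − t₁) = ln(3.98/0.745) / (29.4 − 9.93)
  = 1.676 / 19.47 = 0.08608 h⁻¹

0.0861 h⁻¹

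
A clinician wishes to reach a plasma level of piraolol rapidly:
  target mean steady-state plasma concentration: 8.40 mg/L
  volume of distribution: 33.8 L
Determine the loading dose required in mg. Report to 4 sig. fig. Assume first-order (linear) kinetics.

LD = Css × Vd = 8.40 × 33.8 = 283.9 mg

283.9 mg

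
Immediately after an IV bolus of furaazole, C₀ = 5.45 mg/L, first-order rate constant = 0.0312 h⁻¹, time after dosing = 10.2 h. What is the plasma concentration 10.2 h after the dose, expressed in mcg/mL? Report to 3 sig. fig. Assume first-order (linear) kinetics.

3.96 mcg/mL

C = C₀ · e^(−k·t) = 5.450 × e^(−0.03120 × 10.2)
  = 5.450 × 0.7274 = 3.964 mg/L
(3.964 mg/L = 3.964 mcg/mL)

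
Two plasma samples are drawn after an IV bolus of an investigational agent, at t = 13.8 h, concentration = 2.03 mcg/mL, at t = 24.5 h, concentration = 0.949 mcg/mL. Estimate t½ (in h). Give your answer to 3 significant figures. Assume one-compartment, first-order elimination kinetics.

k = ln(C₁/C₂) / (t₂ − t₁) = ln(2.03/0.949) / (24.5 − 13.8)
  = 0.7604 / 10.70 = 0.07107 h⁻¹
t½ = ln2 / k = 0.693147 / 0.07107 = 9.753 h

9.75 h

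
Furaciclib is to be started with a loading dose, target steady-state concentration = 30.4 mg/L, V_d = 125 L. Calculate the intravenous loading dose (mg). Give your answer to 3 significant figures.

3800 mg

LD = Css × Vd = 30.4 × 125 = 3800 mg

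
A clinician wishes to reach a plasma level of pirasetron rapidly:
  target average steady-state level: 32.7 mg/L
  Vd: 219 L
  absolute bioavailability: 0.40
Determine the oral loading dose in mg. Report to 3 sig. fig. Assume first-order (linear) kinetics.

LD = Css × Vd / F = 32.7 × 219 / 0.40 = 17900 mg

17900 mg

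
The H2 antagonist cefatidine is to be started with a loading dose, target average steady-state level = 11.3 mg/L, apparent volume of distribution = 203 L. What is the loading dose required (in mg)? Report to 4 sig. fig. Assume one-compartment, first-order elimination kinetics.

LD = Css × Vd = 11.3 × 203 = 2294 mg

2294 mg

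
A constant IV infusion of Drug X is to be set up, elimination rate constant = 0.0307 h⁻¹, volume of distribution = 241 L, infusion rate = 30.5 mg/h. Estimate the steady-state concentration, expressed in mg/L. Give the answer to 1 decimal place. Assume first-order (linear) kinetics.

4.1 mg/L

CL = k × Vd = 0.03070 × 241 = 7.399 L/h
At steady state Css = R₀ / CL = 30.5 / 7.399 = 4.122 mg/L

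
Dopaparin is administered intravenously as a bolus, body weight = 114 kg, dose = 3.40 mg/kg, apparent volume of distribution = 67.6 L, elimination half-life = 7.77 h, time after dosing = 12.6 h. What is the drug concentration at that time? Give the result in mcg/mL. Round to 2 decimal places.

Total dose = 3.40 × 114 = 387.6 mg
C₀ = Dose / Vd = 387.6 / 67.6 = 5.734 mg/L
k = ln2 / t½ = 0.693147 / 7.77 = 0.08921 h⁻¹
C = C₀ · e^(−k·t) = 5.734 × e^(−0.08921 × 12.6)
  = 5.734 × 0.3250 = 1.864 mg/L
(1.864 mg/L = 1.864 mcg/mL)

1.86 mcg/mL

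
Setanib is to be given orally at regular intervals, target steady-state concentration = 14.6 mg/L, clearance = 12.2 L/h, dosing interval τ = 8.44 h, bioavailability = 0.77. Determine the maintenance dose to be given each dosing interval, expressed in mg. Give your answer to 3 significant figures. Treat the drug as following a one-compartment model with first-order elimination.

At steady state, F × (Dose/τ) = Css × CL.
Dose = Css × CL × τ / F = 14.6 × 12.20 × 8.44 / 0.77 = 1952 mg

1950 mg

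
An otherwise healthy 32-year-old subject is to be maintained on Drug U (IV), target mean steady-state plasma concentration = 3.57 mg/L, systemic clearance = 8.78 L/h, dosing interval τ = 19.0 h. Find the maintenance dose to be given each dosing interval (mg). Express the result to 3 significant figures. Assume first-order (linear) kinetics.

At steady state, Dose/τ = Css × CL.
Dose = Css × CL × τ = 3.57 × 8.780 × 19.0 = 595.5 mg

596 mg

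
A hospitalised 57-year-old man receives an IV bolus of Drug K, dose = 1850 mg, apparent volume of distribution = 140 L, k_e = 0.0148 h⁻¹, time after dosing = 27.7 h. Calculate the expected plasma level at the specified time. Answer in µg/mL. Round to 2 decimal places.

8.77 µg/mL

C₀ = Dose / Vd = 1850 / 140 = 13.21 mg/L
C = C₀ · e^(−k·t) = 13.21 × e^(−0.01480 × 27.7)
  = 13.21 × 0.6637 = 8.767 mg/L
(8.767 mg/L = 8.767 µg/mL)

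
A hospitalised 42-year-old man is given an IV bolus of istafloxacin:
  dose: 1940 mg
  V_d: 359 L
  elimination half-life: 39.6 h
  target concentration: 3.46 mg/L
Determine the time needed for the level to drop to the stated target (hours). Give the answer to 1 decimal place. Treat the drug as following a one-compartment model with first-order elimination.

C₀ = Dose / Vd = 1940 / 359 = 5.404 mg/L
k = ln2 / t½ = 0.693147 / 39.6 = 0.01750 h⁻¹
t = ln(C₀ / C) / k = ln(5.404 / 3.46) / 0.01750
  = ln(1.562) / 0.01750 = 0.4460 / 0.01750 = 25.49 h

25.5 h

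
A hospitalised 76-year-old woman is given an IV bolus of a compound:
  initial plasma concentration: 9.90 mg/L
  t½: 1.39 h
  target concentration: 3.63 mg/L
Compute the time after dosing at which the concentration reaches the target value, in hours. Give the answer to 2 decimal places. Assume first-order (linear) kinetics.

k = ln2 / t½ = 0.693147 / 1.39 = 0.4987 h⁻¹
t = ln(C₀ / C) / k = ln(9.900 / 3.63) / 0.4987
  = ln(2.727) / 0.4987 = 1.003 / 0.4987 = 2.011 h

2.01 h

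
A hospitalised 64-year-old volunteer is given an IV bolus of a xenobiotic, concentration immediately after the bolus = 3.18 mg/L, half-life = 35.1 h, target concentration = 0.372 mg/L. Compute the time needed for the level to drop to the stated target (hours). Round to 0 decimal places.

k = ln2 / t½ = 0.693147 / 35.1 = 0.01975 h⁻¹
t = ln(C₀ / C) / k = ln(3.180 / 0.372) / 0.01975
  = ln(8.548) / 0.01975 = 2.146 / 0.01975 = 108.7 h

109 h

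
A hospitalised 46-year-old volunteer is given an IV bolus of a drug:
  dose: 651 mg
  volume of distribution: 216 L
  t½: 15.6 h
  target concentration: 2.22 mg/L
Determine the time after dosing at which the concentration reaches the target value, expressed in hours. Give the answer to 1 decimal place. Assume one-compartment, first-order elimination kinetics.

C₀ = Dose / Vd = 651.0 / 216 = 3.014 mg/L
k = ln2 / t½ = 0.693147 / 15.6 = 0.04443 h⁻¹
t = ln(C₀ / C) / k = ln(3.014 / 2.22) / 0.04443
  = ln(1.358) / 0.04443 = 0.3060 / 0.04443 = 6.887 h

6.9 h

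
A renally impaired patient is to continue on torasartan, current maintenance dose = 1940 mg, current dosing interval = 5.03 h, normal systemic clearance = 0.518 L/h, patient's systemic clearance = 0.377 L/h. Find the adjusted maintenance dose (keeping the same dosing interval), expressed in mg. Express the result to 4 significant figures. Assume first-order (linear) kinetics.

1412 mg

To keep the same average steady-state level, dosing rate must scale with clearance.
CL ratio = 0.377 / 0.518 = 0.7278
New dose (same interval) = 1940 × 0.7278 = 1412 mg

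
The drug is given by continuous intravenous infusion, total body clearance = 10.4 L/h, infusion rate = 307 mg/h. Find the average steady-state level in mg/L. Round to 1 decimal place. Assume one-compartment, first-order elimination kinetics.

29.5 mg/L

At steady state Css = R₀ / CL = 307 / 10.40 = 29.52 mg/L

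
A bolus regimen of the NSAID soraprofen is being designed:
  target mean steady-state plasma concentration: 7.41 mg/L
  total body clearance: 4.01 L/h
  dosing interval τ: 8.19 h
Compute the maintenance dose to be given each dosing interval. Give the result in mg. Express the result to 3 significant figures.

At steady state, Dose/τ = Css × CL.
Dose = Css × CL × τ = 7.41 × 4.010 × 8.19 = 243.4 mg

243 mg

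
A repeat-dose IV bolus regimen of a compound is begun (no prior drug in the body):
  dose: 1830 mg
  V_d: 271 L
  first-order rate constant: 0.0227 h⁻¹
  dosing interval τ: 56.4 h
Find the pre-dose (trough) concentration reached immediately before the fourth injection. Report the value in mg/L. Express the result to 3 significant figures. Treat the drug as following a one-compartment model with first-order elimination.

2.54 mg/L

C₀ per dose = Dose / Vd = 1830 / 271 = 6.753 mg/L
Fraction remaining after one interval: r = e^(−kτ) = e^(−0.02270 × 56.4) = 0.2780
Before dose 4, 3 doses have been given (aged 1τ, 2τ, 3τ).
C_trough = C₀ × (r + r² + … + r^3) = C₀ × r(1−r^3)/(1−r)
        = 6.753 × 0.2780 × (1 − 0.02148) / (1 − 0.2780) = 2.544 mg/L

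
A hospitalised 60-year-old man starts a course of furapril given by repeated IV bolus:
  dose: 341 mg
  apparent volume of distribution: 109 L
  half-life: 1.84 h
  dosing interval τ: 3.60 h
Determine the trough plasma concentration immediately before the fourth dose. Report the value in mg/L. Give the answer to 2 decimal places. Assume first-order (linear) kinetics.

1.07 mg/L

C₀ per dose = Dose / Vd = 341 / 109 = 3.128 mg/L
k = ln2 / t½ = 0.693147 / 1.84 = 0.3767 h⁻¹
Fraction remaining after one interval: r = e^(−kτ) = e^(−0.3767 × 3.60) = 0.2577
Before dose 4, 3 doses have been given (aged 1τ, 2τ, 3τ).
C_trough = C₀ × (r + r² + … + r^3) = C₀ × r(1−r^3)/(1−r)
        = 3.128 × 0.2577 × (1 − 0.01711) / (1 − 0.2577) = 1.067 mg/L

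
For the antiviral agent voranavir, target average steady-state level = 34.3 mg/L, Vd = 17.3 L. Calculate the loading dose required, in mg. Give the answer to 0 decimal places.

593 mg

LD = Css × Vd = 34.3 × 17.3 = 593.4 mg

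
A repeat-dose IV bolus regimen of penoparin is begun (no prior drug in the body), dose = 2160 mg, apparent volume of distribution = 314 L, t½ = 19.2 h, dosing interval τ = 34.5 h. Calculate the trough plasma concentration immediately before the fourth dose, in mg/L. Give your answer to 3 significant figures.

2.71 mg/L

C₀ per dose = Dose / Vd = 2160 / 314 = 6.879 mg/L
k = ln2 / t½ = 0.693147 / 19.2 = 0.03610 h⁻¹
Fraction remaining after one interval: r = e^(−kτ) = e^(−0.03610 × 34.5) = 0.2878
Before dose 4, 3 doses have been given (aged 1τ, 2τ, 3τ).
C_trough = C₀ × (r + r² + … + r^3) = C₀ × r(1−r^3)/(1−r)
        = 6.879 × 0.2878 × (1 − 0.02384) / (1 − 0.2878) = 2.714 mg/L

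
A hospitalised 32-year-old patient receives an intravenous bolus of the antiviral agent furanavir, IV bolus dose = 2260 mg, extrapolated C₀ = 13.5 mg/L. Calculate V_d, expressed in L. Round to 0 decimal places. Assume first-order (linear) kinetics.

Vd = Dose / C₀ = 2260 / 13.5 = 167.4 L

167 L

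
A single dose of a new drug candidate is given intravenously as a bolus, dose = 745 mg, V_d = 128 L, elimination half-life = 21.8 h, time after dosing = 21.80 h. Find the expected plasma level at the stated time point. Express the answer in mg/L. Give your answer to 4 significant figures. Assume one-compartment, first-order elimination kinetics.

C₀ = Dose / Vd = 745.0 / 128 = 5.820 mg/L
k = ln2 / t½ = 0.693147 / 21.8 = 0.03180 h⁻¹
t / t½ = 21.80 / 21.8 = 1 half-lives
C = C₀ × (1/2)^1 = 5.820 × 0.5000 = 2.910 mg/L

2.910 mg/L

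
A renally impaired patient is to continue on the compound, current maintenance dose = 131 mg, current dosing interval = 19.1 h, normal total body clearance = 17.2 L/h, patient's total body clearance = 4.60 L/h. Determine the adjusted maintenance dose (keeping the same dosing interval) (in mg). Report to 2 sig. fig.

35 mg

To keep the same average steady-state level, dosing rate must scale with clearance.
CL ratio = 4.60 / 17.2 = 0.2674
New dose (same interval) = 131 × 0.2674 = 35.03 mg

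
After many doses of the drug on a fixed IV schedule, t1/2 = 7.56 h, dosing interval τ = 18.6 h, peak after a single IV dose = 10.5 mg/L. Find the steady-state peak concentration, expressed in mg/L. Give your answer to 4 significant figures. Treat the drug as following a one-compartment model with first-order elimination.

k = ln2 / t½ = 0.693147 / 7.56 = 0.09169 h⁻¹
e^(−kτ) = e^(−0.09169 × 18.6) = 0.1817
Accumulation ratio R = 1 / (1 − e^(−kτ)) = 1 / (1 − 0.1817) = 1.222
Steady-state peak = C₀ × R = 10.5 × 1.222 = 12.83 mg/L

12.83 mg/L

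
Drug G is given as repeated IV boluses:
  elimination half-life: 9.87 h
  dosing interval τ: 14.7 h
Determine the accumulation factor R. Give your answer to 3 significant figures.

1.55

k = ln2 / t½ = 0.693147 / 9.87 = 0.07023 h⁻¹
e^(−kτ) = e^(−0.07023 × 14.7) = 0.3562
Accumulation ratio R = 1 / (1 − e^(−kτ)) = 1 / (1 − 0.3562) = 1.553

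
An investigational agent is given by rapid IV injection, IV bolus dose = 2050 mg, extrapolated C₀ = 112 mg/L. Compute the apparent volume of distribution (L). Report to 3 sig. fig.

Vd = Dose / C₀ = 2050 / 112 = 18.30 L

18.3 L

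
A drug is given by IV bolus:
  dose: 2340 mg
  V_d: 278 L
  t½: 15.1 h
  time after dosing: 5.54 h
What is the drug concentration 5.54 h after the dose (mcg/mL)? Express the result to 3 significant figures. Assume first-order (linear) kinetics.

C₀ = Dose / Vd = 2340 / 278 = 8.417 mg/L
k = ln2 / t½ = 0.693147 / 15.1 = 0.04590 h⁻¹
C = C₀ · e^(−k·t) = 8.417 × e^(−0.04590 × 5.54)
  = 8.417 × 0.7755 = 6.527 mg/L
(6.527 mg/L = 6.527 mcg/mL)

6.53 mcg/mL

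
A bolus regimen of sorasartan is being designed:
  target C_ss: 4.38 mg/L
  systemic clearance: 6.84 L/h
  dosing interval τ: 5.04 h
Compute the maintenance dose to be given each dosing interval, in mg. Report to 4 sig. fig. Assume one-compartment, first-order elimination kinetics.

At steady state, Dose/τ = Css × CL.
Dose = Css × CL × τ = 4.38 × 6.840 × 5.04 = 151.0 mg

151.0 mg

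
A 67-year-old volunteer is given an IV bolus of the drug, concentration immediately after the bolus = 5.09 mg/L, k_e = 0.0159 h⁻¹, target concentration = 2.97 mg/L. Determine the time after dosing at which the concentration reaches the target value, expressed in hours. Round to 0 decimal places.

34 h

t = ln(C₀ / C) / k = ln(5.090 / 2.97) / 0.01590
  = ln(1.714) / 0.01590 = 0.5388 / 0.01590 = 33.89 h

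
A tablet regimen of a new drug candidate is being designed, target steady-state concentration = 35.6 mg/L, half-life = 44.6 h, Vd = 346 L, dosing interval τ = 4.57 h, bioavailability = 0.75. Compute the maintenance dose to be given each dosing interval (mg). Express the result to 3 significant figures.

k = ln2 / t½ = 0.693147 / 44.6 = 0.01554 h⁻¹
CL = k × Vd = 0.01554 × 346 = 5.377 L/h
At steady state, F × (Dose/τ) = Css × CL.
Dose = Css × CL × τ / F = 35.6 × 5.377 × 4.57 / 0.75 = 1166 mg

1170 mg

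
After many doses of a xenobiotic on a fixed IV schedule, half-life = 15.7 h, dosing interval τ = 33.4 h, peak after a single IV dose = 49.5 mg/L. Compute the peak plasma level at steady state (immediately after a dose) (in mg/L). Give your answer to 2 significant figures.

k = ln2 / t½ = 0.693147 / 15.7 = 0.04415 h⁻¹
e^(−kτ) = e^(−0.04415 × 33.4) = 0.2289
Accumulation ratio R = 1 / (1 − e^(−kτ)) = 1 / (1 − 0.2289) = 1.297
Steady-state peak = C₀ × R = 49.5 × 1.297 = 64.20 mg/L

64 mg/L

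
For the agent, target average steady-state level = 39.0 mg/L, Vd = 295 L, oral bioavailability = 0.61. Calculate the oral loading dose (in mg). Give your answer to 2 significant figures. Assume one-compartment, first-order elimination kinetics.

19000 mg

LD = Css × Vd / F = 39.0 × 295 / 0.61 = 18860 mg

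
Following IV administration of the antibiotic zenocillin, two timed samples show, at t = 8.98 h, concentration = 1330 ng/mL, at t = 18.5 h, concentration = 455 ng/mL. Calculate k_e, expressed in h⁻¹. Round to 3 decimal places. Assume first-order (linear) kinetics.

0.113 h⁻¹

k = ln(C₁/C₂) / (t₂ − t₁) = ln(1330/455) / (18.5 − 8.98)
  = 1.073 / 9.520 = 0.1127 h⁻¹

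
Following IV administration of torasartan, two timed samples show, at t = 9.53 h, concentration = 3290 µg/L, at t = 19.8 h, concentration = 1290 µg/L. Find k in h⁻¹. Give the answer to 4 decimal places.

0.0912 h⁻¹

k = ln(C₁/C₂) / (t₂ − t₁) = ln(3290/1290) / (19.8 − 9.53)
  = 0.9362 / 10.27 = 0.09116 h⁻¹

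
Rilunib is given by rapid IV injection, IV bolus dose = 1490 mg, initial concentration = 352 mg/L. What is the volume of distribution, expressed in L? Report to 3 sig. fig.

4.23 L

Vd = Dose / C₀ = 1490 / 352 = 4.233 L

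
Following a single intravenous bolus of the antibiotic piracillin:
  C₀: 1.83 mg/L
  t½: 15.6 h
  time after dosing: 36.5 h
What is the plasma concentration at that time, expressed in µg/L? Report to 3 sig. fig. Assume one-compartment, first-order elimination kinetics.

362 µg/L

k = ln2 / t½ = 0.693147 / 15.6 = 0.04443 h⁻¹
C = C₀ · e^(−k·t) = 1.830 × e^(−0.04443 × 36.5)
  = 1.830 × 0.1976 = 0.3616 mg/L
Convert: 0.3616 mg/L × 1000 = 361.6 µg/L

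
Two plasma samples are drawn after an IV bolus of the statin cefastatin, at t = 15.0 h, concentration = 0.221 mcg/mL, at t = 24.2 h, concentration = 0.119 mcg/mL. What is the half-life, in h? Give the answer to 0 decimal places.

k = ln(C₁/C₂) / (t₂ − t₁) = ln(0.221/0.119) / (24.2 − 15.0)
  = 0.6190 / 9.200 = 0.06728 h⁻¹
t½ = ln2 / k = 0.693147 / 0.06728 = 10.30 h

10 h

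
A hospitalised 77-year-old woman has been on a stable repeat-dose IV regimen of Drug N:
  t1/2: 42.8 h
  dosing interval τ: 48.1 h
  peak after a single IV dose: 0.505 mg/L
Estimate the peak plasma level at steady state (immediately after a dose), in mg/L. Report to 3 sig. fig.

k = ln2 / t½ = 0.693147 / 42.8 = 0.01620 h⁻¹
e^(−kτ) = e^(−0.01620 × 48.1) = 0.4588
Accumulation ratio R = 1 / (1 − e^(−kτ)) = 1 / (1 − 0.4588) = 1.848
Steady-state peak = C₀ × R = 0.505 × 1.848 = 0.9332 mg/L

0.933 mg/L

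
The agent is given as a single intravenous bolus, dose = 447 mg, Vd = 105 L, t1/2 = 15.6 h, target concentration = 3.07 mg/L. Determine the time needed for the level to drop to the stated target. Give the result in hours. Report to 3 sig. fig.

7.36 h

C₀ = Dose / Vd = 447.0 / 105 = 4.257 mg/L
k = ln2 / t½ = 0.693147 / 15.6 = 0.04443 h⁻¹
t = ln(C₀ / C) / k = ln(4.257 / 3.07) / 0.04443
  = ln(1.387) / 0.04443 = 0.3271 / 0.04443 = 7.362 h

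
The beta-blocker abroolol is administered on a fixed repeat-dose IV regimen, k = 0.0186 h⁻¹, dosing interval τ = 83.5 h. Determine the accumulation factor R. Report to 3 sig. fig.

e^(−kτ) = e^(−0.01860 × 83.5) = 0.2116
Accumulation ratio R = 1 / (1 − e^(−kτ)) = 1 / (1 − 0.2116) = 1.268

1.27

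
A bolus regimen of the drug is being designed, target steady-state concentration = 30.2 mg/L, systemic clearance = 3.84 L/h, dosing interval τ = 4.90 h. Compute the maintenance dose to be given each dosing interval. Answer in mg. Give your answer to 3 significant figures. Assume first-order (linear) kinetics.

At steady state, Dose/τ = Css × CL.
Dose = Css × CL × τ = 30.2 × 3.840 × 4.90 = 568.2 mg

568 mg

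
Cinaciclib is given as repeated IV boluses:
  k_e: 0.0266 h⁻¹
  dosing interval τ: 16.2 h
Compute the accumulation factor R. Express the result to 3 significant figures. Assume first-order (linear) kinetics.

2.86

e^(−kτ) = e^(−0.02660 × 16.2) = 0.6499
Accumulation ratio R = 1 / (1 − e^(−kτ)) = 1 / (1 − 0.6499) = 2.856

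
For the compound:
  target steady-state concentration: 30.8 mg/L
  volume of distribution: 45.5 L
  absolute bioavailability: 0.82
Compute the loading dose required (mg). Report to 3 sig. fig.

LD = Css × Vd / F = 30.8 × 45.5 / 0.82 = 1709 mg

1710 mg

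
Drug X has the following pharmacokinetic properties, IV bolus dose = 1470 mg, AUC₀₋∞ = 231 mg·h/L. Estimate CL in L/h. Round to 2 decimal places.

6.36 L/h

CL = Dose / AUC = 1470 / 231 = 6.364 L/h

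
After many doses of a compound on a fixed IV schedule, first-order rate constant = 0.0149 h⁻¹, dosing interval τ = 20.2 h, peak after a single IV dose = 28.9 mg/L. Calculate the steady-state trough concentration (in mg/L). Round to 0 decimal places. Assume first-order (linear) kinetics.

82 mg/L

e^(−kτ) = e^(−0.01490 × 20.2) = 0.7401
Accumulation ratio R = 1 / (1 − e^(−kτ)) = 1 / (1 − 0.7401) = 3.848
Steady-state trough = C₀ × R × e^(−kτ) = 28.9 × 3.848 × 0.7401 = 82.30 mg/L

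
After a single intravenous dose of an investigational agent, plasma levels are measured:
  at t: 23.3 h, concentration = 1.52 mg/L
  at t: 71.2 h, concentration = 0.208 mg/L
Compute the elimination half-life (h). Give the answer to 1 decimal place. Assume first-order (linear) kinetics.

16.7 h

k = ln(C₁/C₂) / (t₂ − t₁) = ln(1.52/0.208) / (71.2 − 23.3)
  = 1.989 / 47.90 = 0.04152 h⁻¹
t½ = ln2 / k = 0.693147 / 0.04152 = 16.69 h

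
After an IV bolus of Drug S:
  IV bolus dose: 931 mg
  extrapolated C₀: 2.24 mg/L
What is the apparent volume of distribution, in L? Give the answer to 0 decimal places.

Vd = Dose / C₀ = 931.0 / 2.24 = 415.6 L

416 L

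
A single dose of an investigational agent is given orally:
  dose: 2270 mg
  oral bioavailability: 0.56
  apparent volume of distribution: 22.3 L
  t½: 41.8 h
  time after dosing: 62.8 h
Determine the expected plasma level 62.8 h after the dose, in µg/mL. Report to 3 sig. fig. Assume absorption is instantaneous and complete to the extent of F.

Amount reaching circulation = F × Dose = 0.56 × 2270 = 1271 mg
C₀ = F·Dose / Vd = 1271 / 22.3 = 57.00 mg/L
k = ln2 / t½ = 0.693147 / 41.8 = 0.01658 h⁻¹
C = C₀ · e^(−k·t) = 57.00 × e^(−0.01658 × 62.8)
  = 57.00 × 0.3530 = 20.12 mg/L
(20.12 mg/L = 20.12 µg/mL)

20.1 µg/mL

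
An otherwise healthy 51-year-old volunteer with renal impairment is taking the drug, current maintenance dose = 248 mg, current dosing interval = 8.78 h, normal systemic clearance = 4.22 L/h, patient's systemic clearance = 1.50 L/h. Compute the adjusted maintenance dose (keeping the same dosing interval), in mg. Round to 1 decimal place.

To keep the same average steady-state level, dosing rate must scale with clearance.
CL ratio = 1.50 / 4.22 = 0.3555
New dose (same interval) = 248 × 0.3555 = 88.16 mg

88.2 mg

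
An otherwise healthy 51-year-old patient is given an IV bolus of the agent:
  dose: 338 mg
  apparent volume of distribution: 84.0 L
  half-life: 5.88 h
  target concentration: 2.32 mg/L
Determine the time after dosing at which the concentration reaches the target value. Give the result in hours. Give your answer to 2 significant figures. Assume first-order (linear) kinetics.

4.7 h

C₀ = Dose / Vd = 338.0 / 84.0 = 4.024 mg/L
k = ln2 / t½ = 0.693147 / 5.88 = 0.1179 h⁻¹
t = ln(C₀ / C) / k = ln(4.024 / 2.32) / 0.1179
  = ln(1.734) / 0.1179 = 0.5504 / 0.1179 = 4.668 h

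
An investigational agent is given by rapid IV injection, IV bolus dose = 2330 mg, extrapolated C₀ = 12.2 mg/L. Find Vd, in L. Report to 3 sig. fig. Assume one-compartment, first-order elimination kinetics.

191 L

Vd = Dose / C₀ = 2330 / 12.2 = 191.0 L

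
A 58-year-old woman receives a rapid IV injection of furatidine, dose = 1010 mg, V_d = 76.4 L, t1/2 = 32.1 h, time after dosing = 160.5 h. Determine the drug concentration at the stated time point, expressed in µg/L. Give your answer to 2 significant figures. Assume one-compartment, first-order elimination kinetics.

410 µg/L

C₀ = Dose / Vd = 1010 / 76.4 = 13.22 mg/L
k = ln2 / t½ = 0.693147 / 32.1 = 0.02159 h⁻¹
t / t½ = 160.5 / 32.1 = 5 half-lives
C = C₀ × (1/2)^5 = 13.22 × 0.03125 = 0.4131 mg/L
Convert: 0.4131 mg/L × 1000 = 413.1 µg/L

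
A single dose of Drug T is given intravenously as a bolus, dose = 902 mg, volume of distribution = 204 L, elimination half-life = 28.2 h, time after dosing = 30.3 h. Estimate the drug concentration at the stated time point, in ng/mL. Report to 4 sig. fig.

2100 ng/mL

C₀ = Dose / Vd = 902.0 / 204 = 4.422 mg/L
k = ln2 / t½ = 0.693147 / 28.2 = 0.02458 h⁻¹
C = C₀ · e^(−k·t) = 4.422 × e^(−0.02458 × 30.3)
  = 4.422 × 0.4748 = 2.100 mg/L
Convert: 2.100 mg/L × 1000 = 2100 ng/mL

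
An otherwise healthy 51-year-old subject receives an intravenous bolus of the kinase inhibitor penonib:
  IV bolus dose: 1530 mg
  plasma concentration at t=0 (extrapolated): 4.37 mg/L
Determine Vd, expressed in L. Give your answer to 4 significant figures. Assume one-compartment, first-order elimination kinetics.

Vd = Dose / C₀ = 1530 / 4.37 = 350.1 L

350.1 L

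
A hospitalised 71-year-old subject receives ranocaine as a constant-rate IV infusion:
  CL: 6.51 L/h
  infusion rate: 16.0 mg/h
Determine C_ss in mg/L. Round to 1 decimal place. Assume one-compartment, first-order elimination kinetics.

At steady state Css = R₀ / CL = 16.0 / 6.510 = 2.458 mg/L

2.5 mg/L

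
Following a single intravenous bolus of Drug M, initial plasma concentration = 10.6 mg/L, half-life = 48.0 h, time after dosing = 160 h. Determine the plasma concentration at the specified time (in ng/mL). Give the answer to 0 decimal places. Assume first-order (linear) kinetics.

1052 ng/mL

k = ln2 / t½ = 0.693147 / 48.0 = 0.01444 h⁻¹
C = C₀ · e^(−k·t) = 10.60 × e^(−0.01444 × 160)
  = 10.60 × 0.09922 = 1.052 mg/L
Convert: 1.052 mg/L × 1000 = 1052 ng/mL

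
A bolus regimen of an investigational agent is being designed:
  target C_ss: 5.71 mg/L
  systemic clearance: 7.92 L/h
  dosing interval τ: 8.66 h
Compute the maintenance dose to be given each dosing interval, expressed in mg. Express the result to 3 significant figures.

392 mg

At steady state, Dose/τ = Css × CL.
Dose = Css × CL × τ = 5.71 × 7.920 × 8.66 = 391.6 mg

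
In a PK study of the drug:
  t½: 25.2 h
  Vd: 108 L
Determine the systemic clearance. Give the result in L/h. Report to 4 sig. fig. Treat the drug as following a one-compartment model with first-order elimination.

2.971 L/h

k = ln2 / t½ = 0.693147 / 25.2 = 0.02751 h⁻¹
CL = k × Vd = 0.02751 × 108 = 2.971 L/h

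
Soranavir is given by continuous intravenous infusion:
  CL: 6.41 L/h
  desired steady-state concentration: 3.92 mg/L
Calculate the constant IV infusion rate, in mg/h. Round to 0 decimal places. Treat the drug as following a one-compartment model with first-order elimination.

25 mg/h

At steady state, infusion rate R₀ = Css × CL = 3.92 × 6.410 = 25.13 mg/h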